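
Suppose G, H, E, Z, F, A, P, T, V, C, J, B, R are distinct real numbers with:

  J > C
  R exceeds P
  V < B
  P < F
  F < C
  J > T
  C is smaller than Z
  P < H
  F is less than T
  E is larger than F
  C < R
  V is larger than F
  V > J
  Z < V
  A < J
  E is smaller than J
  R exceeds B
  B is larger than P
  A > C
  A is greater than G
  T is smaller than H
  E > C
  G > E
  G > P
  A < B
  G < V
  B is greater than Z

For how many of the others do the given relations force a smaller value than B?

The elements the relations force below B are P, F, C, E, T, G, A, J, Z, V — no chain reaches any other.
That is 10.

10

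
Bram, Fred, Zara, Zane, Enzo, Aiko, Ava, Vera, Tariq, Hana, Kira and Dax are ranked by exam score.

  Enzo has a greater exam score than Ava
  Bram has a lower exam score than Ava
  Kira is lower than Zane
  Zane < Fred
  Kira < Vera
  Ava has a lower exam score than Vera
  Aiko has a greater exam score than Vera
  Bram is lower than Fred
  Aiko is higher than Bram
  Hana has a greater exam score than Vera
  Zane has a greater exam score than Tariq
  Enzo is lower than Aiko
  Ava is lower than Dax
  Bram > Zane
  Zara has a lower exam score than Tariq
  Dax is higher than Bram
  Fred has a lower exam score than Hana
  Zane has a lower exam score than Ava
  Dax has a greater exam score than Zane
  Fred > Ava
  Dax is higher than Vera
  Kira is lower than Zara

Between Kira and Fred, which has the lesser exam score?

Kira

Kira < Zara and Zara < Tariq give Kira < Tariq.
Then Tariq < Zane extends the chain to Zane.
With Zane < Bram: Kira < Zara < Tariq < Zane < Bram.
With Bram < Fred: Kira < Zara < Tariq < Zane < Bram < Fred.
So Kira < Fred; Kira is the lower of the two.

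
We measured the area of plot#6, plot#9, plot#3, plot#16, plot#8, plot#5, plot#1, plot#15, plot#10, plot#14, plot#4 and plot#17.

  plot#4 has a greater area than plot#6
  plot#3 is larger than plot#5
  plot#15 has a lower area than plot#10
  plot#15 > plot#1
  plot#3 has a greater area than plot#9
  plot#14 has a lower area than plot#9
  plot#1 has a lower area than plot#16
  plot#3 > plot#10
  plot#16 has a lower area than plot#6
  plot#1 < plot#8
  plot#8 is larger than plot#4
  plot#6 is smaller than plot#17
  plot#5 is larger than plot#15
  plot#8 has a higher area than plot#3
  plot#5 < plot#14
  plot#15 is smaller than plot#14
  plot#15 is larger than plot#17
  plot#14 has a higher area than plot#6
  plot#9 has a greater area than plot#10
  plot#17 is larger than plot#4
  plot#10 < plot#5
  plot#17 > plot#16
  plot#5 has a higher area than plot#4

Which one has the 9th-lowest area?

Piecing the relations together gives one ordering: plot#1 < plot#16 < plot#6 < plot#4 < plot#17 < plot#15 < plot#10 < plot#5 < plot#14 < plot#9 < plot#3 < plot#8.
Counting 9 from the smallest end gives plot#14.

plot#14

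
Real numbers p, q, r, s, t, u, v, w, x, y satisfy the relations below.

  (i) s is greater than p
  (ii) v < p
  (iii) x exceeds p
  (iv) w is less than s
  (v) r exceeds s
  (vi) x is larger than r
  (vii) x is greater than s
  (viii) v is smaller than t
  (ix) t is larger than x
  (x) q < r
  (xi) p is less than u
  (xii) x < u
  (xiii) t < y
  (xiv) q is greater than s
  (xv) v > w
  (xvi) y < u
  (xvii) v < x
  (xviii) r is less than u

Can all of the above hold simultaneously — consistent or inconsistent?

The single ordering w < v < p < s < q < r < x < t < y < u satisfies every listed relation, so no contradiction arises.

consistent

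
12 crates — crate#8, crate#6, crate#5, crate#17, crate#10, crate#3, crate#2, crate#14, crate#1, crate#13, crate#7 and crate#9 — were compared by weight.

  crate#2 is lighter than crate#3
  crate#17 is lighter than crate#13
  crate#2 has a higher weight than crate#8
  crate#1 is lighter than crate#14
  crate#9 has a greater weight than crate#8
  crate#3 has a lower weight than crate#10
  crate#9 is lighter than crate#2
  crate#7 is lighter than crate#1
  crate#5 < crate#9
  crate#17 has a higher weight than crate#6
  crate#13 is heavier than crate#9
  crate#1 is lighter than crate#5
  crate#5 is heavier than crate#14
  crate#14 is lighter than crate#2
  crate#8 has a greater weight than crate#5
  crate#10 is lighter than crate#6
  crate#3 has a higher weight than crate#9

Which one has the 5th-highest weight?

Chaining the given pairs: crate#7 < crate#1 < crate#14 < crate#5 < crate#8 < crate#9 < crate#2 < crate#3 < crate#10 < crate#6 < crate#17 < crate#13.
Counting 5 from the largest end gives crate#3.

crate#3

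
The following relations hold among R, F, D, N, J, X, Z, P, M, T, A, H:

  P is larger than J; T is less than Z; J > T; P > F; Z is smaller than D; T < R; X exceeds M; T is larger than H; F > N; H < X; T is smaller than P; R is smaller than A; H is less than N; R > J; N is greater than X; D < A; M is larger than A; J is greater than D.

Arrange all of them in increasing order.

The consecutive links are each given: H < T; T < Z; Z < D; D < J; J < R; R < A; A < M; M < X; X < N; N < F; F < P.

H < T < Z < D < J < R < A < M < X < N < F < P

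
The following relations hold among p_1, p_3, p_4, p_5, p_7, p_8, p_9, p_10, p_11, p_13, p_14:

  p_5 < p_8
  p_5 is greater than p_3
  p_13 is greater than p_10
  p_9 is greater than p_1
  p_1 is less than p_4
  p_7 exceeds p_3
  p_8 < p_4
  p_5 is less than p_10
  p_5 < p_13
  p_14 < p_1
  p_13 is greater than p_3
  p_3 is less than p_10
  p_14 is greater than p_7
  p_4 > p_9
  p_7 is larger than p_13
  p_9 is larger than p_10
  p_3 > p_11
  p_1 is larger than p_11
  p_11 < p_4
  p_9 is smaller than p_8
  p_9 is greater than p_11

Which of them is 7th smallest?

p_14

Chaining the given pairs: p_11 < p_3 < p_5 < p_10 < p_13 < p_7 < p_14 < p_1 < p_9 < p_8 < p_4.
The 7th smallest is p_14.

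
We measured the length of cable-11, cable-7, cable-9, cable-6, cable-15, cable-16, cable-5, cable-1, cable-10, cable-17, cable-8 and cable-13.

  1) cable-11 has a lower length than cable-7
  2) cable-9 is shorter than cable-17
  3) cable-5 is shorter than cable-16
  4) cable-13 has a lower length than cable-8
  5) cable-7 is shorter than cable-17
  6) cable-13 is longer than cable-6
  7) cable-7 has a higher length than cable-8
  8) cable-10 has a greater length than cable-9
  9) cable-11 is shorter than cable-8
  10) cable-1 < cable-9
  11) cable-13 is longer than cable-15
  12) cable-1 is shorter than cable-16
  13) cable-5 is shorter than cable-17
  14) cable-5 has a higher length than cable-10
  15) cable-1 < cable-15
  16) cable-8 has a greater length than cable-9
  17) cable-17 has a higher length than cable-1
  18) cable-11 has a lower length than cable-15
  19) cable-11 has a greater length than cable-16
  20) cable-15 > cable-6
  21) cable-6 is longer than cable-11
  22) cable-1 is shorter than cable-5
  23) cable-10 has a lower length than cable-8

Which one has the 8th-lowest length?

cable-15

Chaining the given pairs: cable-1 < cable-9 < cable-10 < cable-5 < cable-16 < cable-11 < cable-6 < cable-15 < cable-13 < cable-8 < cable-7 < cable-17.
Counting 8 from the smallest end gives cable-15.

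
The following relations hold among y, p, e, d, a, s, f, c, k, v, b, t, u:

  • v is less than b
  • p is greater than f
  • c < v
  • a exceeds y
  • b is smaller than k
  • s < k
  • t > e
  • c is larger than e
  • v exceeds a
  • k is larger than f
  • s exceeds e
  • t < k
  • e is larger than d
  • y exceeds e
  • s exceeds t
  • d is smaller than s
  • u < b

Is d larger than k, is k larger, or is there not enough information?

d < e and e < t give d < t.
With t < s: d < e < t < s.
Then s < k extends the chain to k.
So k is larger.

k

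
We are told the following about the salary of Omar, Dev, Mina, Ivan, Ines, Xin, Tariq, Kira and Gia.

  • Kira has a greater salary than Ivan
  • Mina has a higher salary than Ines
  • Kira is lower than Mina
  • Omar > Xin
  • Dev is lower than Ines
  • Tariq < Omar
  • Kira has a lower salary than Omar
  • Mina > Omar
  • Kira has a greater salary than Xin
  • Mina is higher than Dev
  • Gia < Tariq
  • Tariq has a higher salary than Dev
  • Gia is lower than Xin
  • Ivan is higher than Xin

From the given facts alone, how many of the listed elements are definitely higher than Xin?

The elements the relations force above Xin are Ivan, Kira, Omar, Mina — no chain reaches any other.
That is 4.

4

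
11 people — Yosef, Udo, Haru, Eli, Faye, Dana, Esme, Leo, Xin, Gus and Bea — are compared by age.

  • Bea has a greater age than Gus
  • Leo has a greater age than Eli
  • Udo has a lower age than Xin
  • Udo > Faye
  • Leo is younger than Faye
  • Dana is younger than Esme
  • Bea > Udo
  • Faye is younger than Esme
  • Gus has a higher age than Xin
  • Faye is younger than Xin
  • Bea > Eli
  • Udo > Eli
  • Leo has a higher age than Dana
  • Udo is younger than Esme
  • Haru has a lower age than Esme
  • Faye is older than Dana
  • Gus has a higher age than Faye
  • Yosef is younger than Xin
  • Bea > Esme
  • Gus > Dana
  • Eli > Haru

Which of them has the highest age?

Chaining downward from Bea: directly below it, Eli, Udo, Esme, Gus; then Dana, Haru, Faye, Xin; then Leo, Yosef.
That covers every other element, and nothing is given above Bea, so Bea is the highest age.

Bea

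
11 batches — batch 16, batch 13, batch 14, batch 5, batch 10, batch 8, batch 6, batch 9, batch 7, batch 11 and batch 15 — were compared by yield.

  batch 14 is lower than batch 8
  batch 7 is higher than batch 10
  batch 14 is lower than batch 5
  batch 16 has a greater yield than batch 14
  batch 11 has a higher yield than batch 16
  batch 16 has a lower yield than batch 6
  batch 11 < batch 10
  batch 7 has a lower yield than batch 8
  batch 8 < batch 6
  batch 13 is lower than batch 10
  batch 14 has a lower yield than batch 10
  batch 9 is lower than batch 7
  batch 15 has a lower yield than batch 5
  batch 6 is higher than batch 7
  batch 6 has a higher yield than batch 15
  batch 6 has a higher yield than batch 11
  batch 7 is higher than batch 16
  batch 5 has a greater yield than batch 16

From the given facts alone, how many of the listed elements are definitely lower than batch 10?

From batch 10 the given relations immediately reach batch 13, batch 14, batch 11.
From those, batch 16 — 4 in total.
Nothing else is reachable below batch 10; 4 in all.

4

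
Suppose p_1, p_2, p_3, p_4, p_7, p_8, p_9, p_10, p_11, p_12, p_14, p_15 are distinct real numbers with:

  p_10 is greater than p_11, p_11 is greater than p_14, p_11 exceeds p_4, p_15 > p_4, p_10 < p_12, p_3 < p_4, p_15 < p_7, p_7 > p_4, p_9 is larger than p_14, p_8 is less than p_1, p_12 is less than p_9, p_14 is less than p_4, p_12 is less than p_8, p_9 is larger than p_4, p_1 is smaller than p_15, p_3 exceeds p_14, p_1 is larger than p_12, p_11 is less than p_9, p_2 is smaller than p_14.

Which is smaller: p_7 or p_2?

p_2

Link the given pairs in sequence: p_2 < p_14; p_14 < p_3; p_3 < p_4; p_4 < p_11; p_11 < p_10; p_10 < p_12; p_12 < p_1; p_1 < p_15; p_15 < p_7.
Together: p_2 < p_14 < p_3 < p_4 < p_11 < p_10 < p_12 < p_1 < p_15 < p_7.
So p_2 < p_7; p_2 is the smaller of the two.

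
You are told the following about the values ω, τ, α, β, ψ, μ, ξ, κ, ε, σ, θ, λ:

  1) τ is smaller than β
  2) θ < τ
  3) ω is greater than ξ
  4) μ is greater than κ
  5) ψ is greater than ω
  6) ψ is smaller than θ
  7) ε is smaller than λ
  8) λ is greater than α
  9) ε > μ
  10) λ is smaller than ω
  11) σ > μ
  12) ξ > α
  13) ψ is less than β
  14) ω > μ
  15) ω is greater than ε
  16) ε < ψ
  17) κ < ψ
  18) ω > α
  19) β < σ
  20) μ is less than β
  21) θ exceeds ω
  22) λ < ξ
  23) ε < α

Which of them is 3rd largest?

Piecing the relations together gives one ordering: κ < μ < ε < α < λ < ξ < ω < ψ < θ < τ < β < σ.
The 3rd largest is τ.

τ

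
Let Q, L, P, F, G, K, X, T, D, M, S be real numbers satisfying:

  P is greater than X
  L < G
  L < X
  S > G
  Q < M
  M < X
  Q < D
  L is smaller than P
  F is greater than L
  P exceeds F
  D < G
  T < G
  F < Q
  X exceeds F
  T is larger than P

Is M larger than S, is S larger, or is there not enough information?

M < X < P < T < G < S, by transitivity through X, P, T, G.
So S is larger.

S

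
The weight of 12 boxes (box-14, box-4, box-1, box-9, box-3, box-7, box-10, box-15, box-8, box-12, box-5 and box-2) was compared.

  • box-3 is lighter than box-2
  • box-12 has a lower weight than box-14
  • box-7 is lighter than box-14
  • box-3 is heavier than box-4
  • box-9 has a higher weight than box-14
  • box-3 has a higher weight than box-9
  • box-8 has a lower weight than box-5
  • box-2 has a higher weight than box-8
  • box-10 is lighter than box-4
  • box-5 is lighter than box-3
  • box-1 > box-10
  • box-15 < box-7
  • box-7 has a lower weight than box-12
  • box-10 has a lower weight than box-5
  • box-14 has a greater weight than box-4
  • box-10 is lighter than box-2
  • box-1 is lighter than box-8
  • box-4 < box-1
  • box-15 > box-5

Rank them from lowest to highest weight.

Each adjacent pair is fixed by a given relation: box-10 < box-4; box-4 < box-1; box-1 < box-8; box-8 < box-5; box-5 < box-15; box-15 < box-7; box-7 < box-12; box-12 < box-14; box-14 < box-9; box-9 < box-3; box-3 < box-2. Chaining them end to end gives the full order.

box-10 < box-4 < box-1 < box-8 < box-5 < box-15 < box-7 < box-12 < box-14 < box-9 < box-3 < box-2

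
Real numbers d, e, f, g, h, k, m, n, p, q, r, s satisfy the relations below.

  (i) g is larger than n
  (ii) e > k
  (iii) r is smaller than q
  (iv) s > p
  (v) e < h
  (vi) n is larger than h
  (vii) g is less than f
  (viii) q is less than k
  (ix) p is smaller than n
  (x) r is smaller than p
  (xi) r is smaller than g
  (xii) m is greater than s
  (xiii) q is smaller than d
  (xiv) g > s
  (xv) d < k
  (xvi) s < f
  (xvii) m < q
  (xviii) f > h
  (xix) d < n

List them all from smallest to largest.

The consecutive links are each given: r < p; p < s; s < m; m < q; q < d; d < k; k < e; e < h; h < n; n < g; g < f.

r < p < s < m < q < d < k < e < h < n < g < f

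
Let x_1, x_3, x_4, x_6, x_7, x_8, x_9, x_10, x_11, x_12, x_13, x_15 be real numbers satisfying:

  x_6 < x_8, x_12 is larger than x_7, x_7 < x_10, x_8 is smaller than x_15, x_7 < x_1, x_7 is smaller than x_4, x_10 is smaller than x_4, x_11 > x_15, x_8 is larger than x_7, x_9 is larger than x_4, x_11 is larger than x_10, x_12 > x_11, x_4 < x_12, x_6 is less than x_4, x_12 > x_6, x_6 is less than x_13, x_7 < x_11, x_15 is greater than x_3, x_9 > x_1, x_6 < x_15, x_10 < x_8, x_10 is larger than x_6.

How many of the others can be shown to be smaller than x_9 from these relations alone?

From x_9 the given relations immediately reach x_4, x_1.
From those, x_7, x_6, x_10 — 5 in total.
No other element is forced below x_9 by the given relations, so the count is 5.

5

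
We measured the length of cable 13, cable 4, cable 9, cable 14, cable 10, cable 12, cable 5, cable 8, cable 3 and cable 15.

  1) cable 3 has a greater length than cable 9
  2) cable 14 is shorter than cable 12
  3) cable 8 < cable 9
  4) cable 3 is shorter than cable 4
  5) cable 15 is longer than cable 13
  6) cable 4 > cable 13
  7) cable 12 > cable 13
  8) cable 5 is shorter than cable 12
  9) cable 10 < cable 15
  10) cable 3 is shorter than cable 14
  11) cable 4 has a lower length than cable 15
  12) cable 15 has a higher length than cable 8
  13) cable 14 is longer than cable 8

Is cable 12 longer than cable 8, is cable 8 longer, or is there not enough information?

cable 8 < cable 9 and cable 9 < cable 3 give cable 8 < cable 3.
With cable 3 < cable 14: cable 8 < cable 9 < cable 3 < cable 14.
With cable 14 < cable 12: cable 8 < cable 9 < cable 3 < cable 14 < cable 12.
So cable 12 is longer.

cable 12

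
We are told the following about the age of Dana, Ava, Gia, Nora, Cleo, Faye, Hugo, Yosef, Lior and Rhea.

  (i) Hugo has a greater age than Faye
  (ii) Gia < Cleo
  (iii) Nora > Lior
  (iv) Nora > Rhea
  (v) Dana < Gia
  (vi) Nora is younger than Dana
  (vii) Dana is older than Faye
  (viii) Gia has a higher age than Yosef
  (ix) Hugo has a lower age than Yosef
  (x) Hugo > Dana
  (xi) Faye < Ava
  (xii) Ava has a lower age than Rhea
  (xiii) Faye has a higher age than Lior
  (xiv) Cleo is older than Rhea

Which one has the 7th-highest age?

The consecutive relations fix a unique order: Lior < Faye < Ava < Rhea < Nora < Dana < Hugo < Yosef < Gia < Cleo.
The 7th largest is Rhea.

Rhea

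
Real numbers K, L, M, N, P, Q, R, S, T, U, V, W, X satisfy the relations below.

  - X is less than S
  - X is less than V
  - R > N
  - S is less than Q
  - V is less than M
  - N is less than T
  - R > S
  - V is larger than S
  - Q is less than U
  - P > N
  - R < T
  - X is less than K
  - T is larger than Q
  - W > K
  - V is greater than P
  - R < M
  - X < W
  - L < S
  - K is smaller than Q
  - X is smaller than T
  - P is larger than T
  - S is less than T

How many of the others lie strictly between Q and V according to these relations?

2

The relations place Q below V. An element lies strictly between them when it is forced above Q and also forced below V.
Above Q: {T, U, P, M}. Below V: {N, L, X, S, K, R, T, P}.
Intersection: {T, P} — 2.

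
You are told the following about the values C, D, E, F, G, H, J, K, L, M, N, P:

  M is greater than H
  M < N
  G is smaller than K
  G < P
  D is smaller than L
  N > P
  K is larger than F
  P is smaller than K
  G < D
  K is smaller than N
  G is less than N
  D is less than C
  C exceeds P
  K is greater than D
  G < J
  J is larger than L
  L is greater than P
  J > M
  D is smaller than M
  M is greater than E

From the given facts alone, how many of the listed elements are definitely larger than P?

5

Directly above P: K, L, N, C.
One step further: J (5 so far).
No other element is forced above P by the given relations, so the count is 5.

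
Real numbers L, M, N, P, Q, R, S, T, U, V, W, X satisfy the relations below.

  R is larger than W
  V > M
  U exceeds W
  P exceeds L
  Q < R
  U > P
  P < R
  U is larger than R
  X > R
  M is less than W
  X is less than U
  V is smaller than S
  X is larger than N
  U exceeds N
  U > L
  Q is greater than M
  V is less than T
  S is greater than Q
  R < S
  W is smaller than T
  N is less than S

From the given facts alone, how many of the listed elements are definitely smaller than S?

8

The elements the relations force below S are M, N, L, P, W, Q, R, V — no chain reaches any other.
That is 8.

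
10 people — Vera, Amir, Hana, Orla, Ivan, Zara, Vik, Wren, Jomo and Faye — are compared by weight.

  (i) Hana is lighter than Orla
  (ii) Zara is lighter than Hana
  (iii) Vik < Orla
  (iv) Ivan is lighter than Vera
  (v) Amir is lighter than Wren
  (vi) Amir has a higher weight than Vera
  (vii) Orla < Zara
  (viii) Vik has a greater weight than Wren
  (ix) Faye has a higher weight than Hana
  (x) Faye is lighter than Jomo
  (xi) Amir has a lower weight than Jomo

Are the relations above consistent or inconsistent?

inconsistent

Chaining the given relations yields Orla < Zara < Hana, so Orla < Hana. But one relation states Hana < Orla. These cannot both hold.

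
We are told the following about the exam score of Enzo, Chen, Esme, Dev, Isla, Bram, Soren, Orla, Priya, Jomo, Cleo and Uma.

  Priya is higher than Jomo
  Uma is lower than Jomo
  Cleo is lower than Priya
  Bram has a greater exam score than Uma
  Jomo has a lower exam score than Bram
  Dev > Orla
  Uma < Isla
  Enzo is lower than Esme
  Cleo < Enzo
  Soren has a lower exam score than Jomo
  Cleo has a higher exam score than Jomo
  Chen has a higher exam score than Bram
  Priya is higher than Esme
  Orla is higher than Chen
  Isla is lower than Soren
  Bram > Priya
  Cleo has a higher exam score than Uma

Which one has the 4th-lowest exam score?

Jomo

The consecutive relations fix a unique order: Uma < Isla < Soren < Jomo < Cleo < Enzo < Esme < Priya < Bram < Chen < Orla < Dev.
Counting 4 from the smallest end gives Jomo.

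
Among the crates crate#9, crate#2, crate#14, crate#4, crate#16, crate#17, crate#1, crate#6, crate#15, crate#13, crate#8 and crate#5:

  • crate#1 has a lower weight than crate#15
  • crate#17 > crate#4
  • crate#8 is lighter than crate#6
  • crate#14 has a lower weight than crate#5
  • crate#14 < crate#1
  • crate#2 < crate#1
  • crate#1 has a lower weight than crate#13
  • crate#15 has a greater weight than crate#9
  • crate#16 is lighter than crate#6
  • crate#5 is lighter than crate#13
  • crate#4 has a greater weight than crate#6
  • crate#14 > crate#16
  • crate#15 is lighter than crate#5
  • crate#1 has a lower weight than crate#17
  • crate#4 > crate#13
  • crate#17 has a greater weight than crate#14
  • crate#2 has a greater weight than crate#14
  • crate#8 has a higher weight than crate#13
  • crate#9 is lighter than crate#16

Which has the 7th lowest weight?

The consecutive relations fix a unique order: crate#9 < crate#16 < crate#14 < crate#2 < crate#1 < crate#15 < crate#5 < crate#13 < crate#8 < crate#6 < crate#4 < crate#17.
Counting 7 from the smallest end gives crate#5.

crate#5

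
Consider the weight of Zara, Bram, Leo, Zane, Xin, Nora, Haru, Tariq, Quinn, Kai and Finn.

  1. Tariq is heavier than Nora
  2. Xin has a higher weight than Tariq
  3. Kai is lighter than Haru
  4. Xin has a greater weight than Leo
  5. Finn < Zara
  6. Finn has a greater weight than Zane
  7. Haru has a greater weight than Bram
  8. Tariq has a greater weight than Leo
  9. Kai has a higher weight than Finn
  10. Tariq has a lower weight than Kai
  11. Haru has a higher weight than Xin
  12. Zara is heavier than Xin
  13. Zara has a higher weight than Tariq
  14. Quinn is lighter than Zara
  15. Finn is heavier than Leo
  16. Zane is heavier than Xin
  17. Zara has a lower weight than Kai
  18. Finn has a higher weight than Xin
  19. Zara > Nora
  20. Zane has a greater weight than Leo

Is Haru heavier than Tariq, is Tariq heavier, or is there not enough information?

Following the relations from Tariq: Tariq < Xin < Zane < Finn < Zara < Kai < Haru.
So Haru is heavier.

Haru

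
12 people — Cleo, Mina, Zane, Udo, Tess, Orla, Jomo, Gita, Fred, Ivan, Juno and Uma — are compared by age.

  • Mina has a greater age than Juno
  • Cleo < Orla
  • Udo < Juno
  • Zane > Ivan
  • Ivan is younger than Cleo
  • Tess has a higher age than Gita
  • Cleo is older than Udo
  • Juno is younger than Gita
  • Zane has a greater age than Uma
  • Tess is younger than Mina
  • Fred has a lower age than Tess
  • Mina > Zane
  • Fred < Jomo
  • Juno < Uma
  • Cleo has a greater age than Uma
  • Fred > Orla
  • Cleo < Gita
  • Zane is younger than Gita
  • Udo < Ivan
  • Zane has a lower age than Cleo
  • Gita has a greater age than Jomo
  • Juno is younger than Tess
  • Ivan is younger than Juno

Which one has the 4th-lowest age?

Chaining the given pairs: Udo < Ivan < Juno < Uma < Zane < Cleo < Orla < Fred < Jomo < Gita < Tess < Mina.
Counting 4 from the smallest end gives Uma.

Uma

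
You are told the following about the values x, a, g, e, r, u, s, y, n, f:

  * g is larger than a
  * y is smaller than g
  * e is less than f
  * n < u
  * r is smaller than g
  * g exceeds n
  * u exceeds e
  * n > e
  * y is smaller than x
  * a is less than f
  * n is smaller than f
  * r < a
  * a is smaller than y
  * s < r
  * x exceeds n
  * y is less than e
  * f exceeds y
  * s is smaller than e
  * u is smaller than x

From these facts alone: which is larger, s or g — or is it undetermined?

Chaining the given relations: s < r < a < y < e < n < g.
So g is larger.

g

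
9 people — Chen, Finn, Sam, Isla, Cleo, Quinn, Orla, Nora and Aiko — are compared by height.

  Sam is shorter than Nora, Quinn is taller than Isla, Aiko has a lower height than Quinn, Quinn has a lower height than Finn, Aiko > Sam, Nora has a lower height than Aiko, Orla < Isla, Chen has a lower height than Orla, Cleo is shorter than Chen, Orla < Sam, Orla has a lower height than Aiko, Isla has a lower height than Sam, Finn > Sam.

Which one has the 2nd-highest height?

Quinn

The consecutive relations fix a unique order: Cleo < Chen < Orla < Isla < Sam < Nora < Aiko < Quinn < Finn.
Counting 2 from the largest end gives Quinn.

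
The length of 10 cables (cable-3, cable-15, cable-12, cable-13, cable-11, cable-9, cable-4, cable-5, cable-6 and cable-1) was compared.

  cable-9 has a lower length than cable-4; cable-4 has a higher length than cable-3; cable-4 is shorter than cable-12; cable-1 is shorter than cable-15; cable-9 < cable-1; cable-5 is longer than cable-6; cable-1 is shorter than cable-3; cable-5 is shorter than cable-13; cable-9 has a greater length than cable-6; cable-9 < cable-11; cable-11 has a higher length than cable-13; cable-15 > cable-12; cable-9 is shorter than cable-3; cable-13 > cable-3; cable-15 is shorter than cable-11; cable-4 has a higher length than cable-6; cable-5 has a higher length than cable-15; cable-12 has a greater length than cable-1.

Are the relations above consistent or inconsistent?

Every relation is compatible with cable-6 < cable-9 < cable-1 < cable-3 < cable-4 < cable-12 < cable-15 < cable-5 < cable-13 < cable-11; the set is consistent.

consistent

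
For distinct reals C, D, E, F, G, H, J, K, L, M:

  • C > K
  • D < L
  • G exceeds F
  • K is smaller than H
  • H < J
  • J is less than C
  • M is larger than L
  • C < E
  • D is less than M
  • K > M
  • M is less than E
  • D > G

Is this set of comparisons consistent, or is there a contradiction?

consistent

Every relation is compatible with F < G < D < L < M < K < H < J < C < E; the set is consistent.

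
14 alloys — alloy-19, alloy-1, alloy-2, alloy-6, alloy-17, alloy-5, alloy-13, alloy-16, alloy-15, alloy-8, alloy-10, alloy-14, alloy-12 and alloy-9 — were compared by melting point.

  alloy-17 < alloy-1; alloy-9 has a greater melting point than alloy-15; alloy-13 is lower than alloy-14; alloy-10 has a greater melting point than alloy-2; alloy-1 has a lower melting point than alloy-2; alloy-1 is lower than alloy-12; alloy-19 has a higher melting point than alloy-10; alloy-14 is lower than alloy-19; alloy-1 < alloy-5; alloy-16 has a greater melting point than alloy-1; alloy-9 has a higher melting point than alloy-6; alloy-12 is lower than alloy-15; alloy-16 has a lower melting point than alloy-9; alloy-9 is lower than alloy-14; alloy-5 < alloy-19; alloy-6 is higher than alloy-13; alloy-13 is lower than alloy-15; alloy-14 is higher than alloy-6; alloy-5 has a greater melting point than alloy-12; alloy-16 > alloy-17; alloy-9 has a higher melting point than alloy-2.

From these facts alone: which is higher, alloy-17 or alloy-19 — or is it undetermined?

alloy-17 < alloy-1 and alloy-1 < alloy-2 give alloy-17 < alloy-2.
With alloy-2 < alloy-9: alloy-17 < alloy-1 < alloy-2 < alloy-9.
With alloy-9 < alloy-14: alloy-17 < alloy-1 < alloy-2 < alloy-9 < alloy-14.
With alloy-14 < alloy-19: alloy-17 < alloy-1 < alloy-2 < alloy-9 < alloy-14 < alloy-19.
So alloy-19 is higher.

alloy-19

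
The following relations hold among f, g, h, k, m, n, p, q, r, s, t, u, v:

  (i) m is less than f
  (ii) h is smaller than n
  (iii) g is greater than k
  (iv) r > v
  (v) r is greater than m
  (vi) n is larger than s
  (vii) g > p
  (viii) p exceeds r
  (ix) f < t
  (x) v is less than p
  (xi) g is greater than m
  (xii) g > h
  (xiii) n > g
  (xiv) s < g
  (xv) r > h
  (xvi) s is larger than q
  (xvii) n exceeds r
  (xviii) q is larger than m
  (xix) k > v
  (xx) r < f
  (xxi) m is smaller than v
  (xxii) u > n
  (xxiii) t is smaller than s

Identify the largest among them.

m is not greatest since m < v; h is not greatest since h < r; v is not greatest since v < k; r is not greatest since r < f; f is not greatest since f < t; q is not greatest since q < s; p is not greatest since p < g; t is not greatest since t < s; k is not greatest since k < g; s is not greatest since s < n; g is not greatest since g < n; n is not greatest since n < u.
Only u has nothing above it, so u is the largest.

u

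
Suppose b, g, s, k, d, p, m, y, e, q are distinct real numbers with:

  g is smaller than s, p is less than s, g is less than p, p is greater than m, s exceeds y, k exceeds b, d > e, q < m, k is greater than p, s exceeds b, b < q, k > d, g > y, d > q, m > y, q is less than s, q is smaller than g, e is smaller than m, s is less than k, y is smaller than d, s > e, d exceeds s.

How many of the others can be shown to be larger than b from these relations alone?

7

Directly above b: q, s, k.
One step further: m, g, d (6 so far).
One step further: p (7 so far).
Nothing else is reachable above b; 7 in all.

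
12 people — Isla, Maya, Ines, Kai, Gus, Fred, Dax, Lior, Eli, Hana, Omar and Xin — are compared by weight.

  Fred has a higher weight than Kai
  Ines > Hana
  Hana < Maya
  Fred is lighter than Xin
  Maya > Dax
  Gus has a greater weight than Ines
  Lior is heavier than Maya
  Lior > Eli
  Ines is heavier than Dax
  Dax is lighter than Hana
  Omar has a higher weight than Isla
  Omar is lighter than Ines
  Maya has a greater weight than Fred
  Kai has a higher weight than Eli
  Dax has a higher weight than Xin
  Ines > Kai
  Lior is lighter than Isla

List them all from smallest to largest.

Nothing is placed below Eli, so it is least; from there Eli < Kai; Kai < Fred; Fred < Xin; Xin < Dax; Dax < Hana; Hana < Maya; Maya < Lior; Lior < Isla; Isla < Omar; Omar < Ines; Ines < Gus, each given directly.

Eli < Kai < Fred < Xin < Dax < Hana < Maya < Lior < Isla < Omar < Ines < Gus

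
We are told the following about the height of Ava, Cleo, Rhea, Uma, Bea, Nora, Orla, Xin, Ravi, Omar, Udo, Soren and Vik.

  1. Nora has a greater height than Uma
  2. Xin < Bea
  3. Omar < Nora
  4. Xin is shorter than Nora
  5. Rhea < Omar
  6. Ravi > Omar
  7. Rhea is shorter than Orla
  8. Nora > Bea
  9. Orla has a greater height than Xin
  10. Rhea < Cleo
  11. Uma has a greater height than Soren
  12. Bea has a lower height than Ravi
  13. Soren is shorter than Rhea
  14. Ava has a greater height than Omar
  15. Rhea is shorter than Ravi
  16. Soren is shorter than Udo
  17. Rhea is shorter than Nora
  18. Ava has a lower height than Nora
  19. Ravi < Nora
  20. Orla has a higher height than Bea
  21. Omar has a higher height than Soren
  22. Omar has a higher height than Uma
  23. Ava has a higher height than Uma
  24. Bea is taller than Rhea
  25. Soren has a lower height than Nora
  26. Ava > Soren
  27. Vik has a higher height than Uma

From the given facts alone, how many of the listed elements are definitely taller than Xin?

Directly above Xin: Bea, Orla, Nora.
One step further: Ravi (4 so far).
Nothing else is reachable above Xin; 4 in all.

4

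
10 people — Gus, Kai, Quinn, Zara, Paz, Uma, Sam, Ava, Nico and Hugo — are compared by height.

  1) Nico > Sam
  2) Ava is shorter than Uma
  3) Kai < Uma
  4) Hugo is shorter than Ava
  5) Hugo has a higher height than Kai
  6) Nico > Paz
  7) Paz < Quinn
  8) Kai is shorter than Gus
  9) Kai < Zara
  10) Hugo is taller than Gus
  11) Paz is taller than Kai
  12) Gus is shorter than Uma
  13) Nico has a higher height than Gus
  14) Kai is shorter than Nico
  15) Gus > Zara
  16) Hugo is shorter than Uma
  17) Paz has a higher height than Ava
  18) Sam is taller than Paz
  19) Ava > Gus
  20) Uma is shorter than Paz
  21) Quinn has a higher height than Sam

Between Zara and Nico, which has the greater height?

Nico

Zara < Gus and Gus < Hugo give Zara < Hugo.
With Hugo < Ava: Zara < Gus < Hugo < Ava.
Then Ava < Uma extends the chain to Uma.
With Uma < Paz: Zara < Gus < Hugo < Ava < Uma < Paz.
Then Paz < Sam extends the chain to Sam.
With Sam < Nico: Zara < Gus < Hugo < Ava < Uma < Paz < Sam < Nico.
So Zara < Nico; Nico is the taller of the two.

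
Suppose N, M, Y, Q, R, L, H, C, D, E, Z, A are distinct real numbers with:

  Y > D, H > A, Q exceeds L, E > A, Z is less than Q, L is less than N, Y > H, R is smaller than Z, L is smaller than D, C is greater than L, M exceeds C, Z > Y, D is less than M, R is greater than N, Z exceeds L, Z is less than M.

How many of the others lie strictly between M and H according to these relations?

2

Chaining upward from H reaches: Y, Z, Q.
Chaining downward from M reaches: L, A, C, D, N, Y, R, Z.
Strictly between H and M are those in both lists: Y, Z — 2 elements.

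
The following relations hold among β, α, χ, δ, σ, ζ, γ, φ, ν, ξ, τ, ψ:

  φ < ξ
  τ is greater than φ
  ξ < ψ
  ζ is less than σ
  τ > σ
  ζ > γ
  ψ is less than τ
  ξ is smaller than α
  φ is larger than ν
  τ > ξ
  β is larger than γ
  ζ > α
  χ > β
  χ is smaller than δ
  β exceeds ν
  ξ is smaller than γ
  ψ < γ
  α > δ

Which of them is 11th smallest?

σ

Piecing the relations together gives one ordering: ν < φ < ξ < ψ < γ < β < χ < δ < α < ζ < σ < τ.
Counting 11 from the smallest end gives σ.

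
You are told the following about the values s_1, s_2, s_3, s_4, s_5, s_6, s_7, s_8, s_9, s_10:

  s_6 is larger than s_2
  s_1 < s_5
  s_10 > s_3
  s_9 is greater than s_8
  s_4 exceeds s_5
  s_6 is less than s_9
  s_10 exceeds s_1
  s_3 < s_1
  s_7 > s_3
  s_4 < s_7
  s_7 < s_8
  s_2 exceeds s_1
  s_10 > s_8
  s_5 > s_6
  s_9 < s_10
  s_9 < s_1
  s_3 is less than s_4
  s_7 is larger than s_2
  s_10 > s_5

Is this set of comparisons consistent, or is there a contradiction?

Chaining the given relations yields s_1 < s_2 < s_6 < s_5 < s_4 < s_7 < s_8 < s_9, so s_1 < s_9. But one relation states s_9 < s_1. These cannot both hold.

inconsistent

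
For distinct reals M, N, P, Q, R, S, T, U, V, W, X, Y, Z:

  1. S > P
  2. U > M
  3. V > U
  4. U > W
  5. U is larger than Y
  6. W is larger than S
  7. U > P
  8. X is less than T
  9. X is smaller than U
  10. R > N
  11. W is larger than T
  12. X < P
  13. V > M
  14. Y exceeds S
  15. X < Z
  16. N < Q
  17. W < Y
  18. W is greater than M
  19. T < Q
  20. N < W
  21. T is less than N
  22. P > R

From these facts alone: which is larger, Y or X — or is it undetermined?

Link the given pairs in sequence: X < T; T < N; N < R; R < P; P < S; S < W; W < Y.
Together: X < T < N < R < P < S < W < Y.
So Y is larger.

Y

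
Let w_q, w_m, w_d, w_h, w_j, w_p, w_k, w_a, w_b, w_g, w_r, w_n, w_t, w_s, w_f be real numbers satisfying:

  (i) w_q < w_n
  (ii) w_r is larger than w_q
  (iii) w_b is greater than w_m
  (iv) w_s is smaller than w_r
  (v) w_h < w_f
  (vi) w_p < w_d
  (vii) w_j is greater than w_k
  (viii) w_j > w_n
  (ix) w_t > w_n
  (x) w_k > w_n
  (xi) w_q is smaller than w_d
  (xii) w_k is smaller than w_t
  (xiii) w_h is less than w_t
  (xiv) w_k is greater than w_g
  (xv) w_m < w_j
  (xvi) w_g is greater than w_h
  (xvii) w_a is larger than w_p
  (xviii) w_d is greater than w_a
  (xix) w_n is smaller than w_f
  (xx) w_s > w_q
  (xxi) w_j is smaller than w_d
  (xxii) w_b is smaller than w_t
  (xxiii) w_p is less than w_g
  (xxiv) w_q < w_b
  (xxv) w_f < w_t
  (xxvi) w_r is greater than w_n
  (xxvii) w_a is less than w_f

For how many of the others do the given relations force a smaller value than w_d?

From w_d the given relations immediately reach w_q, w_p, w_a, w_j.
From those, w_n, w_k, w_m — 7 in total.
From those, w_g — 8 in total.
From those, w_h — 9 in total.
No other element is forced below w_d by the given relations, so the count is 9.

9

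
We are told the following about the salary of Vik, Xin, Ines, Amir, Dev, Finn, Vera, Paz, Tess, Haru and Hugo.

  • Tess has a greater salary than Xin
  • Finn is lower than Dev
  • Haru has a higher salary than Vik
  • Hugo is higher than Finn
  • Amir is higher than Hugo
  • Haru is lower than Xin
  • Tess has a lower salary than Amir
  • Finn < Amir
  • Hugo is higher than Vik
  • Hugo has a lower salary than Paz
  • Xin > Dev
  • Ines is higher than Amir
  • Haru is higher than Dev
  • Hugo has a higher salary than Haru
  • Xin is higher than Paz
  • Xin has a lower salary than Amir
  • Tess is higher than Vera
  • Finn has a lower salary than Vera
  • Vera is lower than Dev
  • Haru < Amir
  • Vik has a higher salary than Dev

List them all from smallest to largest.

Nothing is placed below Finn, so it is least; from there Finn < Vera; Vera < Dev; Dev < Vik; Vik < Haru; Haru < Hugo; Hugo < Paz; Paz < Xin; Xin < Tess; Tess < Amir; Amir < Ines, each given directly.

Finn < Vera < Dev < Vik < Haru < Hugo < Paz < Xin < Tess < Amir < Ines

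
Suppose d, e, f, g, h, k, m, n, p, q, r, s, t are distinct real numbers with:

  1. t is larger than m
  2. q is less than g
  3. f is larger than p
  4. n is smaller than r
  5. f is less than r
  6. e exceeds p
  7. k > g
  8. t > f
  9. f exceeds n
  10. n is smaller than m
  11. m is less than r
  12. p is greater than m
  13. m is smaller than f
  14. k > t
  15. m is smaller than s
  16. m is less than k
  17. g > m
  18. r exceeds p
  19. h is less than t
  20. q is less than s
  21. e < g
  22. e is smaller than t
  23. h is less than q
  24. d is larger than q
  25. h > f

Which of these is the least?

n

m is not least since n < m; p is not least since m < p; e is not least since p < e; f is not least since p < f; h is not least since f < h; q is not least since h < q; d is not least since q < d; t is not least since f < t; s is not least since m < s; g is not least since e < g; k is not least since t < k; r is not least since f < r.
Only n has nothing below it, so n is the least.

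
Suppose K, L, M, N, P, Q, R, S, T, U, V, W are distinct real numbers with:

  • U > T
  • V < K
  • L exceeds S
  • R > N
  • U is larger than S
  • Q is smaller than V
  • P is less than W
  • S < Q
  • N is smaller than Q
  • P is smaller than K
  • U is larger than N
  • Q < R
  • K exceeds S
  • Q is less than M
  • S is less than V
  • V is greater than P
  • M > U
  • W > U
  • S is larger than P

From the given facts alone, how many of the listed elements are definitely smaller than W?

5

The elements the relations force below W are P, S, N, T, U — no chain reaches any other.
That is 5.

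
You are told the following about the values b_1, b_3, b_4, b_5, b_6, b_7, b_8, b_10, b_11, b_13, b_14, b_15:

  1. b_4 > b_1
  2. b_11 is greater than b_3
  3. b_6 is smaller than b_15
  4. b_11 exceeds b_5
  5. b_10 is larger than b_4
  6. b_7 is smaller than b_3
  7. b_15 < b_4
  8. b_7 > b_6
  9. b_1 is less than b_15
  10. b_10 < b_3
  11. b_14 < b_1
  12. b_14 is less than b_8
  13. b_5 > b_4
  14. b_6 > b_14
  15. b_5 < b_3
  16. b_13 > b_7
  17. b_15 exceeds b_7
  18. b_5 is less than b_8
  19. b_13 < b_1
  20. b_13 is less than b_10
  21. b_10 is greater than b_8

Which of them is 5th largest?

b_5

Chaining the given pairs: b_14 < b_6 < b_7 < b_13 < b_1 < b_15 < b_4 < b_5 < b_8 < b_10 < b_3 < b_11.
Counting 5 from the largest end gives b_5.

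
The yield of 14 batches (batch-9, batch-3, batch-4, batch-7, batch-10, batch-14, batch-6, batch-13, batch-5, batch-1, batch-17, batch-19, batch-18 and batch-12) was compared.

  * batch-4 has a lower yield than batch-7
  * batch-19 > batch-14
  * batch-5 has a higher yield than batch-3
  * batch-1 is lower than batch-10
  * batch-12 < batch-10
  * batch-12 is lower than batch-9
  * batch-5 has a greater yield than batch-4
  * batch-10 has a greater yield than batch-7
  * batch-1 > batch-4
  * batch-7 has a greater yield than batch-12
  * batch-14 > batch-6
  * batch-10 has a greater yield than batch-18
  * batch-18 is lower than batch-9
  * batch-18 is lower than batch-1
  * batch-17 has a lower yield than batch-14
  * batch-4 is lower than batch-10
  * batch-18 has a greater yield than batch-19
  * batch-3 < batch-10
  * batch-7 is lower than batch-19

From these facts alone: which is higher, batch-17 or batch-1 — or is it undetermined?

Chaining the given relations: batch-17 < batch-14 < batch-19 < batch-18 < batch-1.
So batch-1 is higher.

batch-1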